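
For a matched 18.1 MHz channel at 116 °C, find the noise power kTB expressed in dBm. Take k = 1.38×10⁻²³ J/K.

T = 116 °C + 273.15 = 389.15 K
P_n = kTB = 1.38×10⁻²³ × 389.15 × 1.81×10⁷ = 9.72×10⁻¹⁴ W
In dBm: 10 log₁₀(9.72×10⁻¹⁴ / 10⁻³) = −100.1 dBm

−100.1 dBm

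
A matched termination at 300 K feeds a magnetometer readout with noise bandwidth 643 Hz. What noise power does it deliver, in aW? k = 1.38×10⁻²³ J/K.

P_n = kTB = 1.38×10⁻²³ × 300 × 6.43×10² = 2.66×10⁻¹⁸ W = 2.66 aW

2.66 aW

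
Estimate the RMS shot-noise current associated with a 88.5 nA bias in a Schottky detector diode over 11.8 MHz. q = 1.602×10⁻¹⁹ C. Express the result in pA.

I_n = √(2qI·B)
2qI·B = 2 × 1.602×10⁻¹⁹ × 8.85×10⁻⁸ × 1.18×10⁷ = 3.35×10⁻¹⁹ A²
I_n = √(3.35×10⁻¹⁹) = 5.78×10⁻¹⁰ A = 578 pA

578 pA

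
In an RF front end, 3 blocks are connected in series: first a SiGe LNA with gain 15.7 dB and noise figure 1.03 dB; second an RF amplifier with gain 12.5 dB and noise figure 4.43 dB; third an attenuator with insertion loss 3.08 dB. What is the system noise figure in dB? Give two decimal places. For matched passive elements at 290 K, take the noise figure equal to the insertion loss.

1.20 dB

Convert to linear (a loss of L dB is a gain of −L dB): F_i = 10^(NF_i/10), G_i = 10^(G_i,dB/10)
  Stage 1: F_1 = 10^(1.03/10) = 1.268, G_1 = 10^(15.7/10) = 37.15
  Stage 2: F_2 = 10^(4.43/10) = 2.773, G_2 = 10^(12.5/10) = 17.78
  Stage 3: F_3 = 10^(3.08/10) = 2.032, G_3 = 10^(−3.08/10) = 0.4920
Friis cascade:
  F = 1.268 + (2.773 − 1)/37.15 + (2.032 − 1)/660.7 = 1.317
NF = 10 log₁₀(1.317) = 1.20 dB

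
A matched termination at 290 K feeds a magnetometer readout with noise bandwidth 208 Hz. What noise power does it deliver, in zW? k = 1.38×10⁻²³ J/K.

832 zW

P_n = kTB = 1.38×10⁻²³ × 290 × 2.08×10² = 8.32×10⁻¹⁹ W = 832 zW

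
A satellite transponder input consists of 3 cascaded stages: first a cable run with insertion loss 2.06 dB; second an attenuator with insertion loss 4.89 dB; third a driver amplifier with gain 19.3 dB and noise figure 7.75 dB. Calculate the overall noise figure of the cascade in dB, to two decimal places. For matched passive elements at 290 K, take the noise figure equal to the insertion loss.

14.70 dB

Convert to linear (a loss of L dB is a gain of −L dB): F_i = 10^(NF_i/10), G_i = 10^(G_i,dB/10)
  Stage 1: F_1 = 10^(2.06/10) = 1.607, G_1 = 10^(−2.06/10) = 0.6223
  Stage 2: F_2 = 10^(4.89/10) = 3.083, G_2 = 10^(−4.89/10) = 0.3243
  Stage 3: F_3 = 10^(7.75/10) = 5.957, G_3 = 10^(19.3/10) = 85.11
Friis cascade:
  F = 1.607 + (3.083 − 1)/0.6223 + (5.957 − 1)/0.2018 = 29.51
NF = 10 log₁₀(29.51) = 14.70 dB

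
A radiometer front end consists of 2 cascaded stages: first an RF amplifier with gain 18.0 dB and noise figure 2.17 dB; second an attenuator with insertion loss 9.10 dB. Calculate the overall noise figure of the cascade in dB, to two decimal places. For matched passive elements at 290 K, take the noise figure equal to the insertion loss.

2.46 dB

Convert to linear (a loss of L dB is a gain of −L dB): F_i = 10^(NF_i/10), G_i = 10^(G_i,dB/10)
  Stage 1: F_1 = 10^(2.17/10) = 1.648, G_1 = 10^(18.0/10) = 63.10
  Stage 2: F_2 = 10^(9.10/10) = 8.128, G_2 = 10^(−9.10/10) = 0.1230
Friis cascade:
  F = 1.648 + (8.128 − 1)/63.10 = 1.761
NF = 10 log₁₀(1.761) = 2.46 dB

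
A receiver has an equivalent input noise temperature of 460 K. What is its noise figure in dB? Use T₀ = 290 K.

4.13 dB

F = 1 + T_e/T₀ = 1 + 460/290 = 2.58621
NF = 10 log₁₀(2.58621) = 4.13 dB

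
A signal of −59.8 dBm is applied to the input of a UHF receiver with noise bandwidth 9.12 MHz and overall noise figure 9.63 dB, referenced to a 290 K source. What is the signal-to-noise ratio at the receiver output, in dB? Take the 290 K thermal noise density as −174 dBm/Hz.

35.0 dB

Noise floor: N = −174 + 10 log₁₀(B) + NF
10 log₁₀(9.12×10⁶) = 69.6 dB
N = −174 + 69.6 + 9.63 = −94.77 dBm
SNR = P_sig − N = −59.8 − (−94.77) = 34.97 dB → 35.0 dB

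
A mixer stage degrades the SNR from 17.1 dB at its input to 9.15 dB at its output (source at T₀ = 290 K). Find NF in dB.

NF (dB) = SNR_in(dB) − SNR_out(dB) when the source is at T₀
NF = 17.1 − 9.15 = 7.95 dB

7.95 dB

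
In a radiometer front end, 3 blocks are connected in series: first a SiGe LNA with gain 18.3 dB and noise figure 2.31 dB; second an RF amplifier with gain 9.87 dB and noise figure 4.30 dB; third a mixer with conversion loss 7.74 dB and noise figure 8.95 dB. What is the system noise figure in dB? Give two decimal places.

2.40 dB

Convert to linear (a loss of L dB is a gain of −L dB): F_i = 10^(NF_i/10), G_i = 10^(G_i,dB/10)
  Stage 1: F_1 = 10^(2.31/10) = 1.702, G_1 = 10^(18.3/10) = 67.61
  Stage 2: F_2 = 10^(4.30/10) = 2.692, G_2 = 10^(9.87/10) = 9.705
  Stage 3: F_3 = 10^(8.95/10) = 7.852, G_3 = 10^(−7.74/10) = 0.1683
Friis cascade:
  F = 1.702 + (2.692 − 1)/67.61 + (7.852 − 1)/656.1 = 1.738
NF = 10 log₁₀(1.738) = 2.40 dB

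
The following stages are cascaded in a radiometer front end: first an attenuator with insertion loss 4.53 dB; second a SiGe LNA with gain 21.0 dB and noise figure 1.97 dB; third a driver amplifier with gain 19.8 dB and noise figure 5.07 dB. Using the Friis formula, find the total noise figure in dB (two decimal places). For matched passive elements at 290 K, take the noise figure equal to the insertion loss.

6.55 dB

Convert to linear (a loss of L dB is a gain of −L dB): F_i = 10^(NF_i/10), G_i = 10^(G_i,dB/10)
  Stage 1: F_1 = 10^(4.53/10) = 2.838, G_1 = 10^(−4.53/10) = 0.3524
  Stage 2: F_2 = 10^(1.97/10) = 1.574, G_2 = 10^(21.0/10) = 125.9
  Stage 3: F_3 = 10^(5.07/10) = 3.214, G_3 = 10^(19.8/10) = 95.50
Friis cascade:
  F = 2.838 + (1.574 − 1)/0.3524 + (3.214 − 1)/44.36 = 4.517
NF = 10 log₁₀(4.517) = 6.55 dB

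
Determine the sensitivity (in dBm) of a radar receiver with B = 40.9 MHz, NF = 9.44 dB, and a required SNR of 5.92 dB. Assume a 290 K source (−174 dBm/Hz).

−82.5 dBm

Sensitivity = −174 + 10 log₁₀(B) + NF + SNR_min
= −174 + 76.12 + 9.44 + 5.92
= −82.52 dBm → −82.5 dBm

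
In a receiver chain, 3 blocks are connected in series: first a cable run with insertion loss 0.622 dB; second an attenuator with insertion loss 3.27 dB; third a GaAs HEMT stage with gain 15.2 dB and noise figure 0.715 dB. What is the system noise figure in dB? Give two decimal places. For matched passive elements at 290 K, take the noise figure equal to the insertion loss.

Convert to linear (a loss of L dB is a gain of −L dB): F_i = 10^(NF_i/10), G_i = 10^(G_i,dB/10)
  Stage 1: F_1 = 10^(0.622/10) = 1.154, G_1 = 10^(−0.622/10) = 0.8666
  Stage 2: F_2 = 10^(3.27/10) = 2.123, G_2 = 10^(−3.27/10) = 0.4710
  Stage 3: F_3 = 10^(0.715/10) = 1.179, G_3 = 10^(15.2/10) = 33.11
Friis cascade:
  F = 1.154 + (2.123 − 1)/0.8666 + (1.179 − 1)/0.4081 = 2.889
NF = 10 log₁₀(2.889) = 4.61 dB

4.61 dB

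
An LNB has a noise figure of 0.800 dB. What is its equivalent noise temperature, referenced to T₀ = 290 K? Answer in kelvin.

F = 10^(0.800/10) = 1.20226
T_e = (F − 1)·T₀ = (1.20226 − 1) × 290 = 58.7 K

58.7 K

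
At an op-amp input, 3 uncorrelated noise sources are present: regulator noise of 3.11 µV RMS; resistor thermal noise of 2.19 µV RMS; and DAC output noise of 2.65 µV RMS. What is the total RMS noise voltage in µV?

4.64 µV

Uncorrelated sources add in power (mean-square): V_tot = √(ΣV_i²)
V_tot = √[(3.11×10⁻⁶)² + (2.19×10⁻⁶)² + (2.65×10⁻⁶)²] = 4.64×10⁻⁶ V = 4.64 µV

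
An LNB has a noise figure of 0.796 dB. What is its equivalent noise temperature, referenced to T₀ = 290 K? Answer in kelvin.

F = 10^(0.796/10) = 1.20116
T_e = (F − 1)·T₀ = (1.20116 − 1) × 290 = 58.3 K

58.3 K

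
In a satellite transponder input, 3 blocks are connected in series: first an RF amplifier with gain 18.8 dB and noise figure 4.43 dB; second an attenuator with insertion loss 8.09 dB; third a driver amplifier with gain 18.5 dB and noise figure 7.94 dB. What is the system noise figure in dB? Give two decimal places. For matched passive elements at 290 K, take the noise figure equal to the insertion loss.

Convert to linear (a loss of L dB is a gain of −L dB): F_i = 10^(NF_i/10), G_i = 10^(G_i,dB/10)
  Stage 1: F_1 = 10^(4.43/10) = 2.773, G_1 = 10^(18.8/10) = 75.86
  Stage 2: F_2 = 10^(8.09/10) = 6.442, G_2 = 10^(−8.09/10) = 0.1552
  Stage 3: F_3 = 10^(7.94/10) = 6.223, G_3 = 10^(18.5/10) = 70.79
Friis cascade:
  F = 2.773 + (6.442 − 1)/75.86 + (6.223 − 1)/11.78 = 3.289
NF = 10 log₁₀(3.289) = 5.17 dB

5.17 dB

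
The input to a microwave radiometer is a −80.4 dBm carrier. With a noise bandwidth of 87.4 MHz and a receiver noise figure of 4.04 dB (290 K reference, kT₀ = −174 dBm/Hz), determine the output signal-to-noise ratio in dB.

10.1 dB

Noise floor: N = −174 + 10 log₁₀(B) + NF
10 log₁₀(8.74×10⁷) = 79.42 dB
N = −174 + 79.42 + 4.04 = −90.54 dBm
SNR = P_sig − N = −80.4 − (−90.54) = 10.14 dB → 10.1 dB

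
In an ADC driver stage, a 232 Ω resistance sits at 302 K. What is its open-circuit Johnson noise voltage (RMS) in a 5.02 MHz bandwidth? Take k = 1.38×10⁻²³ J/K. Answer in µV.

4.41 µV

V_n = √(4kTRB)
4kTRB = 4 × 1.38×10⁻²³ × 302 × 2.32×10² × 5.02×10⁶ = 1.94×10⁻¹¹ V²
V_n = √(1.94×10⁻¹¹) = 4.41×10⁻⁶ V = 4.41 µV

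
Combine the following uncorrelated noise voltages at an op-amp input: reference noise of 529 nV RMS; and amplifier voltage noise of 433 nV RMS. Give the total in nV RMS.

684 nV

Uncorrelated sources add in power (mean-square): V_tot = √(ΣV_i²)
V_tot = √[(5.29×10⁻⁷)² + (4.33×10⁻⁷)²] = 6.84×10⁻⁷ V = 684 nV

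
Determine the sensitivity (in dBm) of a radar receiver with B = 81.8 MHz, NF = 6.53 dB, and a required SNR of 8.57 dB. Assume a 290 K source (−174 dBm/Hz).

Sensitivity = −174 + 10 log₁₀(B) + NF + SNR_min
= −174 + 79.13 + 6.53 + 8.57
= −79.77 dBm → −79.8 dBm

−79.8 dBm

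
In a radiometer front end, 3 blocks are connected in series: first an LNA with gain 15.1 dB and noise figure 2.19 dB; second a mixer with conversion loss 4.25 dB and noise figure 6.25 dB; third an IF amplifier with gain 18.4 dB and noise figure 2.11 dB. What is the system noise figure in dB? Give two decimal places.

Convert to linear (a loss of L dB is a gain of −L dB): F_i = 10^(NF_i/10), G_i = 10^(G_i,dB/10)
  Stage 1: F_1 = 10^(2.19/10) = 1.656, G_1 = 10^(15.1/10) = 32.36
  Stage 2: F_2 = 10^(6.25/10) = 4.217, G_2 = 10^(−4.25/10) = 0.3758
  Stage 3: F_3 = 10^(2.11/10) = 1.626, G_3 = 10^(18.4/10) = 69.18
Friis cascade:
  F = 1.656 + (4.217 − 1)/32.36 + (1.626 − 1)/12.16 = 1.807
NF = 10 log₁₀(1.807) = 2.57 dB

2.57 dB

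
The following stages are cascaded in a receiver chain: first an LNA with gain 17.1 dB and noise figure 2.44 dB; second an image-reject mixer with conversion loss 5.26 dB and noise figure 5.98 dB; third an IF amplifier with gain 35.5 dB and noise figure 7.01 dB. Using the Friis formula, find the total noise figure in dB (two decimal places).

Convert to linear (a loss of L dB is a gain of −L dB): F_i = 10^(NF_i/10), G_i = 10^(G_i,dB/10)
  Stage 1: F_1 = 10^(2.44/10) = 1.754, G_1 = 10^(17.1/10) = 51.29
  Stage 2: F_2 = 10^(5.98/10) = 3.963, G_2 = 10^(−5.26/10) = 0.2979
  Stage 3: F_3 = 10^(7.01/10) = 5.023, G_3 = 10^(35.5/10) = 3548
Friis cascade:
  F = 1.754 + (3.963 − 1)/51.29 + (5.023 − 1)/15.28 = 2.075
NF = 10 log₁₀(2.075) = 3.17 dB

3.17 dB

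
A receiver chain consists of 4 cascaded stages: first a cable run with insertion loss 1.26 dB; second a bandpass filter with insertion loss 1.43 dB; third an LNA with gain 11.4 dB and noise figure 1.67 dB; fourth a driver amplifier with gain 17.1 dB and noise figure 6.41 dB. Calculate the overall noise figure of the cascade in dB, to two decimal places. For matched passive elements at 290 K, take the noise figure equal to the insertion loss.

5.03 dB

Convert to linear (a loss of L dB is a gain of −L dB): F_i = 10^(NF_i/10), G_i = 10^(G_i,dB/10)
  Stage 1: F_1 = 10^(1.26/10) = 1.337, G_1 = 10^(−1.26/10) = 0.7482
  Stage 2: F_2 = 10^(1.43/10) = 1.390, G_2 = 10^(−1.43/10) = 0.7194
  Stage 3: F_3 = 10^(1.67/10) = 1.469, G_3 = 10^(11.4/10) = 13.80
  Stage 4: F_4 = 10^(6.41/10) = 4.375, G_4 = 10^(17.1/10) = 51.29
Friis cascade:
  F = 1.337 + (1.390 − 1)/0.7482 + (1.469 − 1)/0.5383 + (4.375 − 1)/7.430 = 3.183
NF = 10 log₁₀(3.183) = 5.03 dB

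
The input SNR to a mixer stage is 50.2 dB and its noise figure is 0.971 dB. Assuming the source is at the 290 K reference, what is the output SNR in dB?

49.229 dB

By definition F = SNR_in/SNR_out, so in dB: SNR_out = SNR_in − NF
SNR_out = 50.2 − 0.971 = 49.229 dB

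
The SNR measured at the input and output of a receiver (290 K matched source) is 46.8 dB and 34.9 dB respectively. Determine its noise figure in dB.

NF (dB) = SNR_in(dB) − SNR_out(dB) when the source is at T₀
NF = 46.8 − 34.9 = 11.9 dB

11.9 dB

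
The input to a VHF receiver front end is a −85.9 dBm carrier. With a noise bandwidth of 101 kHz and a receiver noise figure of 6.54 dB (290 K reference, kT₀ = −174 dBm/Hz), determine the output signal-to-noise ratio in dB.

Noise floor: N = −174 + 10 log₁₀(B) + NF
10 log₁₀(1.01×10⁵) = 50.04 dB
N = −174 + 50.04 + 6.54 = −117.42 dBm
SNR = P_sig − N = −85.9 − (−117.42) = 31.52 dB → 31.5 dB

31.5 dB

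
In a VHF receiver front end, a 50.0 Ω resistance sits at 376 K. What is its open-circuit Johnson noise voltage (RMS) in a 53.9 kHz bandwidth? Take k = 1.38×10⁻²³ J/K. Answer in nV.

V_n = √(4kTRB)
4kTRB = 4 × 1.38×10⁻²³ × 376 × 5.00×10¹ × 5.39×10⁴ = 5.59×10⁻¹⁴ V²
V_n = √(5.59×10⁻¹⁴) = 2.37×10⁻⁷ V = 237 nV

237 nV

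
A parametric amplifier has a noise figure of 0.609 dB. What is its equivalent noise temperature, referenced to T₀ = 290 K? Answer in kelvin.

43.7 K

F = 10^(0.609/10) = 1.15054
T_e = (F − 1)·T₀ = (1.15054 − 1) × 290 = 43.7 K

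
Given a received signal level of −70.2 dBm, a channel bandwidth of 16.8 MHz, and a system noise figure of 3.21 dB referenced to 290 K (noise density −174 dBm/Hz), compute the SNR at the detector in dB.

Noise floor: N = −174 + 10 log₁₀(B) + NF
10 log₁₀(1.68×10⁷) = 72.25 dB
N = −174 + 72.25 + 3.21 = −98.54 dBm
SNR = P_sig − N = −70.2 − (−98.54) = 28.34 dB → 28.3 dB

28.3 dB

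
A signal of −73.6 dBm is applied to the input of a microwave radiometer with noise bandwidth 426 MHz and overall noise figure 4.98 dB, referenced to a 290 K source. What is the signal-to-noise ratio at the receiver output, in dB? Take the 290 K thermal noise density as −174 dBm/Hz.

9.1 dB

Noise floor: N = −174 + 10 log₁₀(B) + NF
10 log₁₀(4.26×10⁸) = 86.29 dB
N = −174 + 86.29 + 4.98 = −82.73 dBm
SNR = P_sig − N = −73.6 − (−82.73) = 9.13 dB → 9.1 dB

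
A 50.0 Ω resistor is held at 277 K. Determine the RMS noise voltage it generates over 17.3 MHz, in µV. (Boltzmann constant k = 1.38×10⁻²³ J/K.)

3.64 µV

V_n = √(4kTRB)
4kTRB = 4 × 1.38×10⁻²³ × 277 × 5.00×10¹ × 1.73×10⁷ = 1.32×10⁻¹¹ V²
V_n = √(1.32×10⁻¹¹) = 3.64×10⁻⁶ V = 3.64 µV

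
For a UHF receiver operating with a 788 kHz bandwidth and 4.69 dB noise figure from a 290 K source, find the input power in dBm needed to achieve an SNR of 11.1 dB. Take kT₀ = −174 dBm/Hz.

−99.2 dBm

Sensitivity = −174 + 10 log₁₀(B) + NF + SNR_min
= −174 + 58.97 + 4.69 + 11.1
= −99.24 dBm → −99.2 dBm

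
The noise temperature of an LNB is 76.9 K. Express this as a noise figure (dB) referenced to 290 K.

1.02 dB

F = 1 + T_e/T₀ = 1 + 76.9/290 = 1.26517
NF = 10 log₁₀(1.26517) = 1.02 dB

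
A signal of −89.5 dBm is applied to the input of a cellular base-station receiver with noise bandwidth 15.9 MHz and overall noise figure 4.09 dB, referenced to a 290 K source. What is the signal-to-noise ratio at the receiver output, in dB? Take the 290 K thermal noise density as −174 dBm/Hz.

Noise floor: N = −174 + 10 log₁₀(B) + NF
10 log₁₀(1.59×10⁷) = 72.01 dB
N = −174 + 72.01 + 4.09 = −97.90 dBm
SNR = P_sig − N = −89.5 − (−97.90) = 8.40 dB → 8.4 dB

8.4 dB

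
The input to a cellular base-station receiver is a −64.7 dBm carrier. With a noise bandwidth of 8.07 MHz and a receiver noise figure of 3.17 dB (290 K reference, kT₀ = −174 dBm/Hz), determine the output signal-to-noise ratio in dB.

37.1 dB

Noise floor: N = −174 + 10 log₁₀(B) + NF
10 log₁₀(8.07×10⁶) = 69.07 dB
N = −174 + 69.07 + 3.17 = −101.76 dBm
SNR = P_sig − N = −64.7 − (−101.76) = 37.06 dB → 37.1 dB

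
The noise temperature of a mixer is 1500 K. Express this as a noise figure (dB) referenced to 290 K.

7.90 dB

F = 1 + T_e/T₀ = 1 + 1500/290 = 6.17241
NF = 10 log₁₀(6.17241) = 7.90 dB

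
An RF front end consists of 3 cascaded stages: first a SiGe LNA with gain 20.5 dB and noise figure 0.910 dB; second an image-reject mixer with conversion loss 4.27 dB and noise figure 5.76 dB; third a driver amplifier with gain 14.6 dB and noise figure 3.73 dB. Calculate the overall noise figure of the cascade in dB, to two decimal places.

Convert to linear (a loss of L dB is a gain of −L dB): F_i = 10^(NF_i/10), G_i = 10^(G_i,dB/10)
  Stage 1: F_1 = 10^(0.910/10) = 1.233, G_1 = 10^(20.5/10) = 112.2
  Stage 2: F_2 = 10^(5.76/10) = 3.767, G_2 = 10^(−4.27/10) = 0.3741
  Stage 3: F_3 = 10^(3.73/10) = 2.360, G_3 = 10^(14.6/10) = 28.84
Friis cascade:
  F = 1.233 + (3.767 − 1)/112.2 + (2.360 − 1)/41.98 = 1.290
NF = 10 log₁₀(1.290) = 1.11 dB

1.11 dB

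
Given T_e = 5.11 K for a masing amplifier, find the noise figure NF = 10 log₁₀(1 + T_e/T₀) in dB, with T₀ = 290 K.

0.076 dB

F = 1 + T_e/T₀ = 1 + 5.11/290 = 1.01762
NF = 10 log₁₀(1.01762) = 0.076 dB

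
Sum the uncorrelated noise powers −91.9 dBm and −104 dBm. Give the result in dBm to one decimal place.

−91.6 dBm

Convert to linear, add, convert back:
P₁ = 6.46×10⁻¹³ W, P₂ = 3.98×10⁻¹⁴ W
P_tot = 6.85×10⁻¹³ W → 10 log₁₀(P_tot / 10⁻³) = −91.6 dBm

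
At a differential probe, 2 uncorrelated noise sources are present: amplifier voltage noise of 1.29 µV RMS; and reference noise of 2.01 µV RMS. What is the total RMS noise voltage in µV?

2.39 µV

Uncorrelated sources add in power (mean-square): V_tot = √(ΣV_i²)
V_tot = √[(1.29×10⁻⁶)² + (2.01×10⁻⁶)²] = 2.39×10⁻⁶ V = 2.39 µV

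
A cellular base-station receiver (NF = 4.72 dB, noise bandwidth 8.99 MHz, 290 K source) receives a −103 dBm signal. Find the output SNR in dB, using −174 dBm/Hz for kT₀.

Noise floor: N = −174 + 10 log₁₀(B) + NF
10 log₁₀(8.99×10⁶) = 69.54 dB
N = −174 + 69.54 + 4.72 = −99.74 dBm
SNR = P_sig − N = −103 − (−99.74) = −3.26 dB → −3.3 dB

−3.3 dB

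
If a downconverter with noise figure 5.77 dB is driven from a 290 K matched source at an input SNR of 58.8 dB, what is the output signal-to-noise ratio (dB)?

By definition F = SNR_in/SNR_out, so in dB: SNR_out = SNR_in − NF
SNR_out = 58.8 − 5.77 = 53.03 dB

53.03 dB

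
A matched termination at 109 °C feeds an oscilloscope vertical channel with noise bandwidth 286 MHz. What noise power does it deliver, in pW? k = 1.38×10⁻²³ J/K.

1.51 pW

T = 109 °C + 273.15 = 382.15 K
P_n = kTB = 1.38×10⁻²³ × 382.15 × 2.86×10⁸ = 1.51×10⁻¹² W = 1.51 pW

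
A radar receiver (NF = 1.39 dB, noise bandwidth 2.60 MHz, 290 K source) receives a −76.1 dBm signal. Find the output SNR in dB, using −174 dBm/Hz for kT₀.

Noise floor: N = −174 + 10 log₁₀(B) + NF
10 log₁₀(2.60×10⁶) = 64.15 dB
N = −174 + 64.15 + 1.39 = −108.46 dBm
SNR = P_sig − N = −76.1 − (−108.46) = 32.36 dB → 32.4 dB

32.4 dB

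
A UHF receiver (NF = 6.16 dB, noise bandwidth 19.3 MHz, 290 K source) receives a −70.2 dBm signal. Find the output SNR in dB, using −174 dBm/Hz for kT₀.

Noise floor: N = −174 + 10 log₁₀(B) + NF
10 log₁₀(1.93×10⁷) = 72.86 dB
N = −174 + 72.86 + 6.16 = −94.98 dBm
SNR = P_sig − N = −70.2 − (−94.98) = 24.78 dB → 24.8 dB

24.8 dB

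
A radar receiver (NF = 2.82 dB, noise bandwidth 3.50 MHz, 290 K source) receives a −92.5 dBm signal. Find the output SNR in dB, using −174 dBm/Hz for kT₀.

13.2 dB

Noise floor: N = −174 + 10 log₁₀(B) + NF
10 log₁₀(3.50×10⁶) = 65.44 dB
N = −174 + 65.44 + 2.82 = −105.74 dBm
SNR = P_sig − N = −92.5 − (−105.74) = 13.24 dB → 13.2 dB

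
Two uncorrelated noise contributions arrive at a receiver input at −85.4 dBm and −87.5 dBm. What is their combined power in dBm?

Convert to linear, add, convert back:
P₁ = 2.88×10⁻¹² W, P₂ = 1.78×10⁻¹² W
P_tot = 4.66×10⁻¹² W → 10 log₁₀(P_tot / 10⁻³) = −83.3 dBm

−83.3 dBm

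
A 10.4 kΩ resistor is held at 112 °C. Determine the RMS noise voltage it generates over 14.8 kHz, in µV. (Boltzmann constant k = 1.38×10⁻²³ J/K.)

1.81 µV

T = 112 °C + 273.15 = 385.15 K
V_n = √(4kTRB)
4kTRB = 4 × 1.38×10⁻²³ × 385.15 × 1.04×10⁴ × 1.48×10⁴ = 3.27×10⁻¹² V²
V_n = √(3.27×10⁻¹²) = 1.81×10⁻⁶ V = 1.81 µV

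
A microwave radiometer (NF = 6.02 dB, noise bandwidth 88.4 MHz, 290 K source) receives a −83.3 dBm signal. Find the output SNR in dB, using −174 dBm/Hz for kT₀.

Noise floor: N = −174 + 10 log₁₀(B) + NF
10 log₁₀(8.84×10⁷) = 79.46 dB
N = −174 + 79.46 + 6.02 = −88.52 dBm
SNR = P_sig − N = −83.3 − (−88.52) = 5.22 dB → 5.2 dB

5.2 dB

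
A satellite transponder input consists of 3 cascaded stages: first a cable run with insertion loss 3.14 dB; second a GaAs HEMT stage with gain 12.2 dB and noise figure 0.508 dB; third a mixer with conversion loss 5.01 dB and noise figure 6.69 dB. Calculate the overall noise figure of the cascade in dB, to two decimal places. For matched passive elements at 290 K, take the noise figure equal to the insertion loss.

4.43 dB

Convert to linear (a loss of L dB is a gain of −L dB): F_i = 10^(NF_i/10), G_i = 10^(G_i,dB/10)
  Stage 1: F_1 = 10^(3.14/10) = 2.061, G_1 = 10^(−3.14/10) = 0.4853
  Stage 2: F_2 = 10^(0.508/10) = 1.124, G_2 = 10^(12.2/10) = 16.60
  Stage 3: F_3 = 10^(6.69/10) = 4.667, G_3 = 10^(−5.01/10) = 0.3155
Friis cascade:
  F = 2.061 + (1.124 − 1)/0.4853 + (4.667 − 1)/8.054 = 2.772
NF = 10 log₁₀(2.772) = 4.43 dB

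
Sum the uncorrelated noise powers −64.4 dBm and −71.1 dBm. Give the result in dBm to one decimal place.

−63.6 dBm

Convert to linear, add, convert back:
P₁ = 3.63×10⁻¹⁰ W, P₂ = 7.76×10⁻¹¹ W
P_tot = 4.41×10⁻¹⁰ W → 10 log₁₀(P_tot / 10⁻³) = −63.6 dBm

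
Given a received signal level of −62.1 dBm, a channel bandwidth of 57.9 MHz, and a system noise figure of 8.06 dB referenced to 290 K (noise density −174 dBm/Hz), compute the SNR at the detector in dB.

Noise floor: N = −174 + 10 log₁₀(B) + NF
10 log₁₀(5.79×10⁷) = 77.63 dB
N = −174 + 77.63 + 8.06 = −88.31 dBm
SNR = P_sig − N = −62.1 − (−88.31) = 26.21 dB → 26.2 dB

26.2 dB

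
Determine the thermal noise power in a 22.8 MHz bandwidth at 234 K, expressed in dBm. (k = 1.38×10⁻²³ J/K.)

−101.3 dBm

P_n = kTB = 1.38×10⁻²³ × 234 × 2.28×10⁷ = 7.36×10⁻¹⁴ W
In dBm: 10 log₁₀(7.36×10⁻¹⁴ / 10⁻³) = −101.3 dBm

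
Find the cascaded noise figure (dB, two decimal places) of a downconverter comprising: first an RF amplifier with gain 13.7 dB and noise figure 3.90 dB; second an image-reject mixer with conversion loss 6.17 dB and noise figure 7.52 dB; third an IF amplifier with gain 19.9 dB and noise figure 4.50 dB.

Convert to linear (a loss of L dB is a gain of −L dB): F_i = 10^(NF_i/10), G_i = 10^(G_i,dB/10)
  Stage 1: F_1 = 10^(3.90/10) = 2.455, G_1 = 10^(13.7/10) = 23.44
  Stage 2: F_2 = 10^(7.52/10) = 5.649, G_2 = 10^(−6.17/10) = 0.2415
  Stage 3: F_3 = 10^(4.50/10) = 2.818, G_3 = 10^(19.9/10) = 97.72
Friis cascade:
  F = 2.455 + (5.649 − 1)/23.44 + (2.818 − 1)/5.662 = 2.974
NF = 10 log₁₀(2.974) = 4.73 dB

4.73 dB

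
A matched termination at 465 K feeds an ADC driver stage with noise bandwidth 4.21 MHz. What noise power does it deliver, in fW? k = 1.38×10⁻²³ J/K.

P_n = kTB = 1.38×10⁻²³ × 465 × 4.21×10⁶ = 2.70×10⁻¹⁴ W = 27.0 fW

27.0 fW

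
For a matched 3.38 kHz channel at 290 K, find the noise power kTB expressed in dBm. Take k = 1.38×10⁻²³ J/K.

−138.7 dBm

P_n = kTB = 1.38×10⁻²³ × 290 × 3.38×10³ = 1.35×10⁻¹⁷ W
In dBm: 10 log₁₀(1.35×10⁻¹⁷ / 10⁻³) = −138.7 dBm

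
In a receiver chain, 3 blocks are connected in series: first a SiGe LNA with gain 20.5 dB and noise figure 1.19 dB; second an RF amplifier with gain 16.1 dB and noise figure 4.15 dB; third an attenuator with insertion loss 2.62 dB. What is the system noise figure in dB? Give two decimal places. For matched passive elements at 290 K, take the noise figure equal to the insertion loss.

1.24 dB

Convert to linear (a loss of L dB is a gain of −L dB): F_i = 10^(NF_i/10), G_i = 10^(G_i,dB/10)
  Stage 1: F_1 = 10^(1.19/10) = 1.315, G_1 = 10^(20.5/10) = 112.2
  Stage 2: F_2 = 10^(4.15/10) = 2.600, G_2 = 10^(16.1/10) = 40.74
  Stage 3: F_3 = 10^(2.62/10) = 1.828, G_3 = 10^(−2.62/10) = 0.5470
Friis cascade:
  F = 1.315 + (2.600 − 1)/112.2 + (1.828 − 1)/4571 = 1.330
NF = 10 log₁₀(1.330) = 1.24 dB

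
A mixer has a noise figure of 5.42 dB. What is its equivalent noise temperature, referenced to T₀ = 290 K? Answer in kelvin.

F = 10^(5.42/10) = 3.48337
T_e = (F − 1)·T₀ = (3.48337 − 1) × 290 = 720 K

720 K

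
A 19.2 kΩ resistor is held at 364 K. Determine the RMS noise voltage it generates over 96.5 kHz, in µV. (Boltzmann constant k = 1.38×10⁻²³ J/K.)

6.10 µV

V_n = √(4kTRB)
4kTRB = 4 × 1.38×10⁻²³ × 364 × 1.92×10⁴ × 9.65×10⁴ = 3.72×10⁻¹¹ V²
V_n = √(3.72×10⁻¹¹) = 6.10×10⁻⁶ V = 6.10 µV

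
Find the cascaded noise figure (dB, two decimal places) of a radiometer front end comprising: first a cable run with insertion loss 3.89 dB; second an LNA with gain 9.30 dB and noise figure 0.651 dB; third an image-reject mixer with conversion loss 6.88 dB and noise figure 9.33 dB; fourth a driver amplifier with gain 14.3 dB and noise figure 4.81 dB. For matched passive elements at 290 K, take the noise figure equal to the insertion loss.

Convert to linear (a loss of L dB is a gain of −L dB): F_i = 10^(NF_i/10), G_i = 10^(G_i,dB/10)
  Stage 1: F_1 = 10^(3.89/10) = 2.449, G_1 = 10^(−3.89/10) = 0.4083
  Stage 2: F_2 = 10^(0.651/10) = 1.162, G_2 = 10^(9.30/10) = 8.511
  Stage 3: F_3 = 10^(9.33/10) = 8.570, G_3 = 10^(−6.88/10) = 0.2051
  Stage 4: F_4 = 10^(4.81/10) = 3.027, G_4 = 10^(14.3/10) = 26.92
Friis cascade:
  F = 2.449 + (1.162 − 1)/0.4083 + (8.570 − 1)/3.475 + (3.027 − 1)/0.7129 = 7.867
NF = 10 log₁₀(7.867) = 8.96 dB

8.96 dB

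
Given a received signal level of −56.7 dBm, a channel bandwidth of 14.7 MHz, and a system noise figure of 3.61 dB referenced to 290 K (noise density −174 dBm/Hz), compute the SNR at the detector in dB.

42.0 dB

Noise floor: N = −174 + 10 log₁₀(B) + NF
10 log₁₀(1.47×10⁷) = 71.67 dB
N = −174 + 71.67 + 3.61 = −98.72 dBm
SNR = P_sig − N = −56.7 − (−98.72) = 42.02 dB → 42.0 dB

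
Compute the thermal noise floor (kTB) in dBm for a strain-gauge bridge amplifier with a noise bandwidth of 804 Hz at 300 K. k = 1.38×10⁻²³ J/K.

−144.8 dBm

P_n = kTB = 1.38×10⁻²³ × 300 × 8.04×10² = 3.33×10⁻¹⁸ W
In dBm: 10 log₁₀(3.33×10⁻¹⁸ / 10⁻³) = −144.8 dBm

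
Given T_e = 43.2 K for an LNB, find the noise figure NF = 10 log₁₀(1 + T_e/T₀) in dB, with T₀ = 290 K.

0.603 dB

F = 1 + T_e/T₀ = 1 + 43.2/290 = 1.14897
NF = 10 log₁₀(1.14897) = 0.603 dB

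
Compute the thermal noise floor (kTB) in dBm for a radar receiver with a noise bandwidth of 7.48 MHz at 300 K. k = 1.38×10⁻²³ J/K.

−105.1 dBm

P_n = kTB = 1.38×10⁻²³ × 300 × 7.48×10⁶ = 3.10×10⁻¹⁴ W
In dBm: 10 log₁₀(3.10×10⁻¹⁴ / 10⁻³) = −105.1 dBm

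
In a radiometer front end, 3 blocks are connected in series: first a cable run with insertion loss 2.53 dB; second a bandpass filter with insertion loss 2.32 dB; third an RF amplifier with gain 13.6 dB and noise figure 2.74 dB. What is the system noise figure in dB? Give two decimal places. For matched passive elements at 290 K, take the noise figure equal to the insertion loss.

7.59 dB

Convert to linear (a loss of L dB is a gain of −L dB): F_i = 10^(NF_i/10), G_i = 10^(G_i,dB/10)
  Stage 1: F_1 = 10^(2.53/10) = 1.791, G_1 = 10^(−2.53/10) = 0.5585
  Stage 2: F_2 = 10^(2.32/10) = 1.706, G_2 = 10^(−2.32/10) = 0.5861
  Stage 3: F_3 = 10^(2.74/10) = 1.879, G_3 = 10^(13.6/10) = 22.91
Friis cascade:
  F = 1.791 + (1.706 − 1)/0.5585 + (1.879 − 1)/0.3273 = 5.741
NF = 10 log₁₀(5.741) = 7.59 dB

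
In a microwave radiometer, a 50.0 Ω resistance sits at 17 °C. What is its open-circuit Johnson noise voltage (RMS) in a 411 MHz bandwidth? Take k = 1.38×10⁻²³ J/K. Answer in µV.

T = 17 °C + 273.15 = 290.15 K
V_n = √(4kTRB)
4kTRB = 4 × 1.38×10⁻²³ × 290.15 × 5.00×10¹ × 4.11×10⁸ = 3.29×10⁻¹⁰ V²
V_n = √(3.29×10⁻¹⁰) = 1.81×10⁻⁵ V = 18.1 µV

18.1 µV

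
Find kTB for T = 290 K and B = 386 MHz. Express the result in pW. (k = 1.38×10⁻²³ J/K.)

1.54 pW

P_n = kTB = 1.38×10⁻²³ × 290 × 3.86×10⁸ = 1.54×10⁻¹² W = 1.54 pW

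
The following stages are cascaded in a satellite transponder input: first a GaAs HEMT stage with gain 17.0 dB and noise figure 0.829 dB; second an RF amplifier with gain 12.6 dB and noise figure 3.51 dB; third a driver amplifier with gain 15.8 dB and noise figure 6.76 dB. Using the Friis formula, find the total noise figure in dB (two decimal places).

0.93 dB

Convert to linear (a loss of L dB is a gain of −L dB): F_i = 10^(NF_i/10), G_i = 10^(G_i,dB/10)
  Stage 1: F_1 = 10^(0.829/10) = 1.210, G_1 = 10^(17.0/10) = 50.12
  Stage 2: F_2 = 10^(3.51/10) = 2.244, G_2 = 10^(12.6/10) = 18.20
  Stage 3: F_3 = 10^(6.76/10) = 4.742, G_3 = 10^(15.8/10) = 38.02
Friis cascade:
  F = 1.210 + (2.244 − 1)/50.12 + (4.742 − 1)/912.0 = 1.239
NF = 10 log₁₀(1.239) = 0.93 dB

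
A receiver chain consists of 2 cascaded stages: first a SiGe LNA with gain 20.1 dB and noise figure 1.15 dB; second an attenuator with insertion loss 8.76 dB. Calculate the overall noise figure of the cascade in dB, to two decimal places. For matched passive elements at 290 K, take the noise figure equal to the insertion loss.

Convert to linear (a loss of L dB is a gain of −L dB): F_i = 10^(NF_i/10), G_i = 10^(G_i,dB/10)
  Stage 1: F_1 = 10^(1.15/10) = 1.303, G_1 = 10^(20.1/10) = 102.3
  Stage 2: F_2 = 10^(8.76/10) = 7.516, G_2 = 10^(−8.76/10) = 0.1330
Friis cascade:
  F = 1.303 + (7.516 − 1)/102.3 = 1.367
NF = 10 log₁₀(1.367) = 1.36 dB

1.36 dB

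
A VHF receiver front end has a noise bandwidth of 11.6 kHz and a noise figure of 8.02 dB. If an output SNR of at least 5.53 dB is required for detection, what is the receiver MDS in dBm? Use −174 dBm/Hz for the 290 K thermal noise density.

Sensitivity = −174 + 10 log₁₀(B) + NF + SNR_min
= −174 + 40.64 + 8.02 + 5.53
= −119.81 dBm → −119.8 dBm

−119.8 dBm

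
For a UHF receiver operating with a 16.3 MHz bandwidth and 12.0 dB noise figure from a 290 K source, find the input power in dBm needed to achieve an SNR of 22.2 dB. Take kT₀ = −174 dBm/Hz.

−67.7 dBm

Sensitivity = −174 + 10 log₁₀(B) + NF + SNR_min
= −174 + 72.12 + 12.0 + 22.2
= −67.68 dBm → −67.7 dBm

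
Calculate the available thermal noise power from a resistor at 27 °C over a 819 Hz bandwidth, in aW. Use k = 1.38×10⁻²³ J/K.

T = 27 °C + 273.15 = 300.15 K
P_n = kTB = 1.38×10⁻²³ × 300.15 × 8.19×10² = 3.39×10⁻¹⁸ W = 3.39 aW

3.39 aW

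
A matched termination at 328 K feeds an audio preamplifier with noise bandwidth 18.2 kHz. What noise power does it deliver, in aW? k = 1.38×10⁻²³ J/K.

82.4 aW

P_n = kTB = 1.38×10⁻²³ × 328 × 1.82×10⁴ = 8.24×10⁻¹⁷ W = 82.4 aW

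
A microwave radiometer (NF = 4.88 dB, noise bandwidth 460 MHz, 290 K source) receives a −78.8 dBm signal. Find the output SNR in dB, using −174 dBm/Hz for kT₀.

3.7 dB

Noise floor: N = −174 + 10 log₁₀(B) + NF
10 log₁₀(4.60×10⁸) = 86.63 dB
N = −174 + 86.63 + 4.88 = −82.49 dBm
SNR = P_sig − N = −78.8 − (−82.49) = 3.69 dB → 3.7 dB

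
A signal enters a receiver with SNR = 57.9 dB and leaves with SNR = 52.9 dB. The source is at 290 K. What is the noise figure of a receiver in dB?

NF (dB) = SNR_in(dB) − SNR_out(dB) when the source is at T₀
NF = 57.9 − 52.9 = 5.0 dB

5.0 dB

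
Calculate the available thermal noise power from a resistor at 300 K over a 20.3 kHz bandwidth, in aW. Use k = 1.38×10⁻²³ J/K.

84.0 aW

P_n = kTB = 1.38×10⁻²³ × 300 × 2.03×10⁴ = 8.40×10⁻¹⁷ W = 84.0 aW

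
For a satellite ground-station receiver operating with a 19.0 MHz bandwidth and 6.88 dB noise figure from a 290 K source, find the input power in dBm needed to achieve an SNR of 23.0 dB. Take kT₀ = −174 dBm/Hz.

−71.3 dBm

Sensitivity = −174 + 10 log₁₀(B) + NF + SNR_min
= −174 + 72.79 + 6.88 + 23.0
= −71.33 dBm → −71.3 dBm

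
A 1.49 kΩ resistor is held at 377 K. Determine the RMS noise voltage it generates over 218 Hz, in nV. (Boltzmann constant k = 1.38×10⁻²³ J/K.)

V_n = √(4kTRB)
4kTRB = 4 × 1.38×10⁻²³ × 377 × 1.49×10³ × 2.18×10² = 6.76×10⁻¹⁵ V²
V_n = √(6.76×10⁻¹⁵) = 8.22×10⁻⁸ V = 82.2 nV

82.2 nV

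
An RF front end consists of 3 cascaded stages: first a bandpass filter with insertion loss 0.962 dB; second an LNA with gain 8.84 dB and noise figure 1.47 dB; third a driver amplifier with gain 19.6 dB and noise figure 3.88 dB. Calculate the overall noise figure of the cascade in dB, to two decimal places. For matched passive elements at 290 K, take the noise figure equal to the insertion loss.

2.98 dB

Convert to linear (a loss of L dB is a gain of −L dB): F_i = 10^(NF_i/10), G_i = 10^(G_i,dB/10)
  Stage 1: F_1 = 10^(0.962/10) = 1.248, G_1 = 10^(−0.962/10) = 0.8013
  Stage 2: F_2 = 10^(1.47/10) = 1.403, G_2 = 10^(8.84/10) = 7.656
  Stage 3: F_3 = 10^(3.88/10) = 2.443, G_3 = 10^(19.6/10) = 91.20
Friis cascade:
  F = 1.248 + (1.403 − 1)/0.8013 + (2.443 − 1)/6.135 = 1.986
NF = 10 log₁₀(1.986) = 2.98 dB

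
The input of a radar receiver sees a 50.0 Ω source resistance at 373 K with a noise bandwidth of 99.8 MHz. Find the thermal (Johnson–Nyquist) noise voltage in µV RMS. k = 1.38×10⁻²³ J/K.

V_n = √(4kTRB)
4kTRB = 4 × 1.38×10⁻²³ × 373 × 5.00×10¹ × 9.98×10⁷ = 1.03×10⁻¹⁰ V²
V_n = √(1.03×10⁻¹⁰) = 1.01×10⁻⁵ V = 10.1 µV

10.1 µV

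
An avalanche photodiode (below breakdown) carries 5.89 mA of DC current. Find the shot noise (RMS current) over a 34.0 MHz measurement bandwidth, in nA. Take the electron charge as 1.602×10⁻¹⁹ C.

I_n = √(2qI·B)
2qI·B = 2 × 1.602×10⁻¹⁹ × 5.89×10⁻³ × 3.40×10⁷ = 6.42×10⁻¹⁴ A²
I_n = √(6.42×10⁻¹⁴) = 2.53×10⁻⁷ A = 253 nA

253 nA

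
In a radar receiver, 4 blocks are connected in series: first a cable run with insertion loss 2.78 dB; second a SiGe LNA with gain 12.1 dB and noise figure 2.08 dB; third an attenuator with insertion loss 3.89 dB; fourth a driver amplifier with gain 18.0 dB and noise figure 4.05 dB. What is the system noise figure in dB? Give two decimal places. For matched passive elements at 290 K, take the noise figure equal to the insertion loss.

5.65 dB

Convert to linear (a loss of L dB is a gain of −L dB): F_i = 10^(NF_i/10), G_i = 10^(G_i,dB/10)
  Stage 1: F_1 = 10^(2.78/10) = 1.897, G_1 = 10^(−2.78/10) = 0.5272
  Stage 2: F_2 = 10^(2.08/10) = 1.614, G_2 = 10^(12.1/10) = 16.22
  Stage 3: F_3 = 10^(3.89/10) = 2.449, G_3 = 10^(−3.89/10) = 0.4083
  Stage 4: F_4 = 10^(4.05/10) = 2.541, G_4 = 10^(18.0/10) = 63.10
Friis cascade:
  F = 1.897 + (1.614 − 1)/0.5272 + (2.449 − 1)/8.551 + (2.541 − 1)/3.491 = 3.673
NF = 10 log₁₀(3.673) = 5.65 dB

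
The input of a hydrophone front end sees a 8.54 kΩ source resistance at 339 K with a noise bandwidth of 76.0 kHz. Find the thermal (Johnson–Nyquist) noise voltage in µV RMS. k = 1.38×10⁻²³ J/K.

3.49 µV

V_n = √(4kTRB)
4kTRB = 4 × 1.38×10⁻²³ × 339 × 8.54×10³ × 7.60×10⁴ = 1.21×10⁻¹¹ V²
V_n = √(1.21×10⁻¹¹) = 3.49×10⁻⁶ V = 3.49 µV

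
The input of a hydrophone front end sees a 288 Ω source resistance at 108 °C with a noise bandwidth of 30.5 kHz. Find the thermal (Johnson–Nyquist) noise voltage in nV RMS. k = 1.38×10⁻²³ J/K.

T = 108 °C + 273.15 = 381.15 K
V_n = √(4kTRB)
4kTRB = 4 × 1.38×10⁻²³ × 381.15 × 2.88×10² × 3.05×10⁴ = 1.85×10⁻¹³ V²
V_n = √(1.85×10⁻¹³) = 4.30×10⁻⁷ V = 430 nV

430 nV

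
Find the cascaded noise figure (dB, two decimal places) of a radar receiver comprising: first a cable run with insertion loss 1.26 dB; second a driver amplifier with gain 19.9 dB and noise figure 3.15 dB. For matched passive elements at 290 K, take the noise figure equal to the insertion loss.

4.41 dB

Convert to linear (a loss of L dB is a gain of −L dB): F_i = 10^(NF_i/10), G_i = 10^(G_i,dB/10)
  Stage 1: F_1 = 10^(1.26/10) = 1.337, G_1 = 10^(−1.26/10) = 0.7482
  Stage 2: F_2 = 10^(3.15/10) = 2.065, G_2 = 10^(19.9/10) = 97.72
Friis cascade:
  F = 1.337 + (2.065 − 1)/0.7482 = 2.761
NF = 10 log₁₀(2.761) = 4.41 dB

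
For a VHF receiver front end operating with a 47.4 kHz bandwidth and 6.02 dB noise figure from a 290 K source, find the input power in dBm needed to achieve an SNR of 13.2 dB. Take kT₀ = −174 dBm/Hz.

−108.0 dBm

Sensitivity = −174 + 10 log₁₀(B) + NF + SNR_min
= −174 + 46.76 + 6.02 + 13.2
= −108.02 dBm → −108.0 dBm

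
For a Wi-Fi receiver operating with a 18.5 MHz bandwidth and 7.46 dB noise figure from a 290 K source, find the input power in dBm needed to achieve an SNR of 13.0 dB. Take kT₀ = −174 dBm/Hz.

−80.9 dBm

Sensitivity = −174 + 10 log₁₀(B) + NF + SNR_min
= −174 + 72.67 + 7.46 + 13.0
= −80.87 dBm → −80.9 dBm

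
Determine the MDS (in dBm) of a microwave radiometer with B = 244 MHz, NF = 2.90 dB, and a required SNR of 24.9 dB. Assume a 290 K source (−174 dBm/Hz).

−62.3 dBm

Sensitivity = −174 + 10 log₁₀(B) + NF + SNR_min
= −174 + 83.87 + 2.90 + 24.9
= −62.33 dBm → −62.3 dBm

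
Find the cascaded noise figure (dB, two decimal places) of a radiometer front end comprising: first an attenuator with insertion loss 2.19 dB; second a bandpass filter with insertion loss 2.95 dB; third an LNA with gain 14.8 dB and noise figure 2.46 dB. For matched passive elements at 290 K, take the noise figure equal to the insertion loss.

Convert to linear (a loss of L dB is a gain of −L dB): F_i = 10^(NF_i/10), G_i = 10^(G_i,dB/10)
  Stage 1: F_1 = 10^(2.19/10) = 1.656, G_1 = 10^(−2.19/10) = 0.6039
  Stage 2: F_2 = 10^(2.95/10) = 1.972, G_2 = 10^(−2.95/10) = 0.5070
  Stage 3: F_3 = 10^(2.46/10) = 1.762, G_3 = 10^(14.8/10) = 30.20
Friis cascade:
  F = 1.656 + (1.972 − 1)/0.6039 + (1.762 − 1)/0.3062 = 5.754
NF = 10 log₁₀(5.754) = 7.60 dB

7.60 dB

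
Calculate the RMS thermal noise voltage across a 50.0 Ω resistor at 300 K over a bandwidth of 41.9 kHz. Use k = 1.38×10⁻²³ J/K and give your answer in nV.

V_n = √(4kTRB)
4kTRB = 4 × 1.38×10⁻²³ × 300 × 5.00×10¹ × 4.19×10⁴ = 3.47×10⁻¹⁴ V²
V_n = √(3.47×10⁻¹⁴) = 1.86×10⁻⁷ V = 186 nV

186 nV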